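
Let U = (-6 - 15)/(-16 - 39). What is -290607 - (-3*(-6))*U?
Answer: -15983763/55 ≈ -2.9061e+5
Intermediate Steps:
U = 21/55 (U = -21/(-55) = -21*(-1/55) = 21/55 ≈ 0.38182)
-290607 - (-3*(-6))*U = -290607 - (-3*(-6))*21/55 = -290607 - 18*21/55 = -290607 - 1*378/55 = -290607 - 378/55 = -15983763/55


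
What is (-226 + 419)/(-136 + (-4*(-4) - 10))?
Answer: -193/130 ≈ -1.4846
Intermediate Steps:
(-226 + 419)/(-136 + (-4*(-4) - 10)) = 193/(-136 + (16 - 10)) = 193/(-136 + 6) = 193/(-130) = 193*(-1/130) = -193/130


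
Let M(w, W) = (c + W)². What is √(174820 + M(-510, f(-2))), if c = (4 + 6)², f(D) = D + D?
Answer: 2*√46009 ≈ 428.99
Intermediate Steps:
f(D) = 2*D
c = 100 (c = 10² = 100)
M(w, W) = (100 + W)²
√(174820 + M(-510, f(-2))) = √(174820 + (100 + 2*(-2))²) = √(174820 + (100 - 4)²) = √(174820 + 96²) = √(174820 + 9216) = √184036 = 2*√46009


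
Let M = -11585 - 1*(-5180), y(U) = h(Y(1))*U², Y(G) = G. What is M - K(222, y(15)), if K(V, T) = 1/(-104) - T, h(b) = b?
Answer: -642719/104 ≈ -6180.0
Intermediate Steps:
y(U) = U² (y(U) = 1*U² = U²)
K(V, T) = -1/104 - T
M = -6405 (M = -11585 + 5180 = -6405)
M - K(222, y(15)) = -6405 - (-1/104 - 1*15²) = -6405 - (-1/104 - 1*225) = -6405 - (-1/104 - 225) = -6405 - 1*(-23401/104) = -6405 + 23401/104 = -642719/104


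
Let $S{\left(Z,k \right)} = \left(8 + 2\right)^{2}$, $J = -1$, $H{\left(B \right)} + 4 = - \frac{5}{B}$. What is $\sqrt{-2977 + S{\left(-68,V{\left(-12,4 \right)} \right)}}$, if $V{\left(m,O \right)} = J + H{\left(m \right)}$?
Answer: $i \sqrt{2877} \approx 53.638 i$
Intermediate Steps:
$H{\left(B \right)} = -4 - \frac{5}{B}$
$V{\left(m,O \right)} = -5 - \frac{5}{m}$ ($V{\left(m,O \right)} = -1 - \left(4 + \frac{5}{m}\right) = -5 - \frac{5}{m}$)
$S{\left(Z,k \right)} = 100$ ($S{\left(Z,k \right)} = 10^{2} = 100$)
$\sqrt{-2977 + S{\left(-68,V{\left(-12,4 \right)} \right)}} = \sqrt{-2977 + 100} = \sqrt{-2877} = i \sqrt{2877}$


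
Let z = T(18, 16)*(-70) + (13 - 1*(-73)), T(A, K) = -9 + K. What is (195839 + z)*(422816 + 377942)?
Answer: 156496139730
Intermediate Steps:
z = -404 (z = (-9 + 16)*(-70) + (13 - 1*(-73)) = 7*(-70) + (13 + 73) = -490 + 86 = -404)
(195839 + z)*(422816 + 377942) = (195839 - 404)*(422816 + 377942) = 195435*800758 = 156496139730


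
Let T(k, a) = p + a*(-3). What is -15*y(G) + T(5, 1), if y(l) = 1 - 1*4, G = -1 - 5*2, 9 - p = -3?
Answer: 54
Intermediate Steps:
p = 12 (p = 9 - 1*(-3) = 9 + 3 = 12)
T(k, a) = 12 - 3*a (T(k, a) = 12 + a*(-3) = 12 - 3*a)
G = -11 (G = -1 - 10 = -11)
y(l) = -3 (y(l) = 1 - 4 = -3)
-15*y(G) + T(5, 1) = -15*(-3) + (12 - 3*1) = 45 + (12 - 3) = 45 + 9 = 54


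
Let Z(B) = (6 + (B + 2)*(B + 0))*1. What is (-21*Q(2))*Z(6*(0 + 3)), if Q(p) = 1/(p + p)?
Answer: -3843/2 ≈ -1921.5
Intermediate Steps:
Q(p) = 1/(2*p)
Z(B) = 6 + B*(2 + B) (Z(B) = (6 + (2 + B)*B)*1 = (6 + B*(2 + B))*1 = 6 + B*(2 + B))
(-21*Q(2))*Z(6*(0 + 3)) = (-21/(2*2))*(6 + (6*(0 + 3))² + 2*(6*(0 + 3))) = (-21/(2*2))*(6 + (6*3)² + 2*(6*3)) = (-21*¼)*(6 + 18² + 2*18) = -21*(6 + 324 + 36)/4 = -21/4*366 = -3843/2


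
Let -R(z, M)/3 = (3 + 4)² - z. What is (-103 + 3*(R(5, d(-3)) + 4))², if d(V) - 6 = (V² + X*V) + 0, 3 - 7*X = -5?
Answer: 237169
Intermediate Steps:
X = 8/7 (X = 3/7 - ⅐*(-5) = 3/7 + 5/7 = 8/7 ≈ 1.1429)
d(V) = 6 + V² + 8*V/7 (d(V) = 6 + ((V² + 8*V/7) + 0) = 6 + (V² + 8*V/7) = 6 + V² + 8*V/7)
R(z, M) = -147 + 3*z (R(z, M) = -3*((3 + 4)² - z) = -3*(7² - z) = -3*(49 - z) = -147 + 3*z)
(-103 + 3*(R(5, d(-3)) + 4))² = (-103 + 3*((-147 + 3*5) + 4))² = (-103 + 3*((-147 + 15) + 4))² = (-103 + 3*(-132 + 4))² = (-103 + 3*(-128))² = (-103 - 384)² = (-487)² = 237169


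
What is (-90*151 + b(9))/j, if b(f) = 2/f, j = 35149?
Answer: -122308/316341 ≈ -0.38663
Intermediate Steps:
(-90*151 + b(9))/j = (-90*151 + 2/9)/35149 = (-13590 + 2*(⅑))*(1/35149) = (-13590 + 2/9)*(1/35149) = -122308/9*1/35149 = -122308/316341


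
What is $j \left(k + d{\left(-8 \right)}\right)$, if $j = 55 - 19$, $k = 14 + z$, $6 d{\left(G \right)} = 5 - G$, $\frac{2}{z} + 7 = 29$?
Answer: $\frac{6438}{11} \approx 585.27$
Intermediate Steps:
$z = \frac{1}{11}$ ($z = \frac{2}{-7 + 29} = \frac{2}{22} = 2 \cdot \frac{1}{22} = \frac{1}{11} \approx 0.090909$)
$d{\left(G \right)} = \frac{5}{6} - \frac{G}{6}$ ($d{\left(G \right)} = \frac{5 - G}{6} = \frac{5}{6} - \frac{G}{6}$)
$k = \frac{155}{11}$ ($k = 14 + \frac{1}{11} = \frac{155}{11} \approx 14.091$)
$j = 36$
$j \left(k + d{\left(-8 \right)}\right) = 36 \left(\frac{155}{11} + \left(\frac{5}{6} - - \frac{4}{3}\right)\right) = 36 \left(\frac{155}{11} + \left(\frac{5}{6} + \frac{4}{3}\right)\right) = 36 \left(\frac{155}{11} + \frac{13}{6}\right) = 36 \cdot \frac{1073}{66} = \frac{6438}{11}$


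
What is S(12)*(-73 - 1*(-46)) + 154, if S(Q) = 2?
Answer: 100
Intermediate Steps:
S(12)*(-73 - 1*(-46)) + 154 = 2*(-73 - 1*(-46)) + 154 = 2*(-73 + 46) + 154 = 2*(-27) + 154 = -54 + 154 = 100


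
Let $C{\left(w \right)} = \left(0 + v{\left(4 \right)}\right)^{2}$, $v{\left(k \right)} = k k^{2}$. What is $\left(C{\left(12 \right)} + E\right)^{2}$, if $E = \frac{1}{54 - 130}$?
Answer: $\frac{96904577025}{5776} \approx 1.6777 \cdot 10^{7}$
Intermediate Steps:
$v{\left(k \right)} = k^{3}$
$E = - \frac{1}{76}$ ($E = \frac{1}{-76} = - \frac{1}{76} \approx -0.013158$)
$C{\left(w \right)} = 4096$ ($C{\left(w \right)} = \left(0 + 4^{3}\right)^{2} = \left(0 + 64\right)^{2} = 64^{2} = 4096$)
$\left(C{\left(12 \right)} + E\right)^{2} = \left(4096 - \frac{1}{76}\right)^{2} = \left(\frac{311295}{76}\right)^{2} = \frac{96904577025}{5776}$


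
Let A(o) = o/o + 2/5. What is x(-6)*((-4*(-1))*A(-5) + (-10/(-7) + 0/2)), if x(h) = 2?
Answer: 492/35 ≈ 14.057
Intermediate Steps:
A(o) = 7/5 (A(o) = 1 + 2*(1/5) = 1 + 2/5 = 7/5)
x(-6)*((-4*(-1))*A(-5) + (-10/(-7) + 0/2)) = 2*(-4*(-1)*(7/5) + (-10/(-7) + 0/2)) = 2*(4*(7/5) + (-10*(-1/7) + 0*(1/2))) = 2*(28/5 + (10/7 + 0)) = 2*(28/5 + 10/7) = 2*(246/35) = 492/35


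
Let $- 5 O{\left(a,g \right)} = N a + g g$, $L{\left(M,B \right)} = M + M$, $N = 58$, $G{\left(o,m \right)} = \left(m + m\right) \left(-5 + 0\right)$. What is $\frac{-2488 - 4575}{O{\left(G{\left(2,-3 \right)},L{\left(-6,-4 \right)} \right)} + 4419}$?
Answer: $- \frac{35315}{20211} \approx -1.7473$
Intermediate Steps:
$G{\left(o,m \right)} = - 10 m$ ($G{\left(o,m \right)} = 2 m \left(-5\right) = - 10 m$)
$L{\left(M,B \right)} = 2 M$
$O{\left(a,g \right)} = - \frac{58 a}{5} - \frac{g^{2}}{5}$ ($O{\left(a,g \right)} = - \frac{58 a + g g}{5} = - \frac{58 a + g^{2}}{5} = - \frac{g^{2} + 58 a}{5} = - \frac{58 a}{5} - \frac{g^{2}}{5}$)
$\frac{-2488 - 4575}{O{\left(G{\left(2,-3 \right)},L{\left(-6,-4 \right)} \right)} + 4419} = \frac{-2488 - 4575}{\left(- \frac{58 \left(\left(-10\right) \left(-3\right)\right)}{5} - \frac{\left(2 \left(-6\right)\right)^{2}}{5}\right) + 4419} = - \frac{7063}{\left(\left(- \frac{58}{5}\right) 30 - \frac{\left(-12\right)^{2}}{5}\right) + 4419} = - \frac{7063}{\left(-348 - \frac{144}{5}\right) + 4419} = - \frac{7063}{- \frac{1884}{5} + 4419} = - \frac{7063}{\frac{20211}{5}} = \left(-7063\right) \frac{5}{20211} = - \frac{35315}{20211}$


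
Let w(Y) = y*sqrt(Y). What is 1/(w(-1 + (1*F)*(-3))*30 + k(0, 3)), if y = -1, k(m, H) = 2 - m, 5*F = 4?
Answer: 1/1532 + 3*I*sqrt(85)/1532 ≈ 0.00065274 + 0.018054*I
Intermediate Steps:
F = 4/5 (F = (1/5)*4 = 4/5 ≈ 0.80000)
w(Y) = -sqrt(Y)
1/(w(-1 + (1*F)*(-3))*30 + k(0, 3)) = 1/(-sqrt(-1 + (1*(4/5))*(-3))*30 + (2 - 1*0)) = 1/(-sqrt(-1 + (4/5)*(-3))*30 + (2 + 0)) = 1/(-sqrt(-1 - 12/5)*30 + 2) = 1/(-sqrt(-17/5)*30 + 2) = 1/(-I*sqrt(85)/5*30 + 2) = 1/(-6*I*sqrt(85) + 2) = 1/(2 - 6*I*sqrt(85))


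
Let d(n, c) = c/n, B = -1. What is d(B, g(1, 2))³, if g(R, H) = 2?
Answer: -8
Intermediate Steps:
d(B, g(1, 2))³ = (2/(-1))³ = (2*(-1))³ = (-2)³ = -8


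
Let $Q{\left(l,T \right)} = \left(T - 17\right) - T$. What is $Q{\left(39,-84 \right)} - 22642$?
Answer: $-22659$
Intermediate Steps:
$Q{\left(l,T \right)} = -17$ ($Q{\left(l,T \right)} = \left(-17 + T\right) - T = -17$)
$Q{\left(39,-84 \right)} - 22642 = -17 - 22642 = -22659$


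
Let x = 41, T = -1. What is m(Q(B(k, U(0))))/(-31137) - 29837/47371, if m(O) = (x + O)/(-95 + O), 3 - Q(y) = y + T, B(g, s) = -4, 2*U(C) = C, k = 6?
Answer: -80823695024/128324201949 ≈ -0.62984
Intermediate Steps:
U(C) = C/2
Q(y) = 4 - y (Q(y) = 3 - (y - 1) = 3 - (-1 + y) = 3 + (1 - y) = 4 - y)
m(O) = (41 + O)/(-95 + O)
m(Q(B(k, U(0))))/(-31137) - 29837/47371 = ((41 + (4 - 1*(-4)))/(-95 + (4 - 1*(-4))))/(-31137) - 29837/47371 = ((41 + (4 + 4))/(-95 + (4 + 4)))*(-1/31137) - 29837*1/47371 = ((41 + 8)/(-95 + 8))*(-1/31137) - 29837/47371 = (49/(-87))*(-1/31137) - 29837/47371 = -1/87*49*(-1/31137) - 29837/47371 = -49/87*(-1/31137) - 29837/47371 = 49/2708919 - 29837/47371 = -80823695024/128324201949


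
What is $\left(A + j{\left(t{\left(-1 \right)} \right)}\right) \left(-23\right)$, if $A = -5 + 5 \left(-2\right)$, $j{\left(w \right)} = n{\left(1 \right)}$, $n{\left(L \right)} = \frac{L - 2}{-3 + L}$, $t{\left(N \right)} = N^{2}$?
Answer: $\frac{667}{2} \approx 333.5$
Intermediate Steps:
$n{\left(L \right)} = \frac{-2 + L}{-3 + L}$
$j{\left(w \right)} = \frac{1}{2}$ ($j{\left(w \right)} = \frac{-2 + 1}{-3 + 1} = \frac{1}{-2} \left(-1\right) = \left(- \frac{1}{2}\right) \left(-1\right) = \frac{1}{2}$)
$A = -15$ ($A = -5 - 10 = -15$)
$\left(A + j{\left(t{\left(-1 \right)} \right)}\right) \left(-23\right) = \left(-15 + \frac{1}{2}\right) \left(-23\right) = \left(- \frac{29}{2}\right) \left(-23\right) = \frac{667}{2}$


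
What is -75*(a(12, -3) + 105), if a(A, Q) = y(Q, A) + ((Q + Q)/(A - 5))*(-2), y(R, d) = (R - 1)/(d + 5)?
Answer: -950325/119 ≈ -7985.9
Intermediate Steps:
y(R, d) = (-1 + R)/(5 + d)
a(A, Q) = (-1 + Q)/(5 + A) - 4*Q/(-5 + A) (a(A, Q) = (-1 + Q)/(5 + A) + ((Q + Q)/(A - 5))*(-2) = (-1 + Q)/(5 + A) + ((2*Q)/(-5 + A))*(-2) = (-1 + Q)/(5 + A) + (2*Q/(-5 + A))*(-2) = (-1 + Q)/(5 + A) - 4*Q/(-5 + A))
-75*(a(12, -3) + 105) = -75*((5 - 1*12 - 25*(-3) - 3*12*(-3))/(-25 + 12²) + 105) = -75*((5 - 12 + 75 + 108)/(-25 + 144) + 105) = -75*(176/119 + 105) = -75*12671/119 = -950325/119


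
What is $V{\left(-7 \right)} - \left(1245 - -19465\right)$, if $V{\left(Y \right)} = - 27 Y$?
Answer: $-20521$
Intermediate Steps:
$V{\left(-7 \right)} - \left(1245 - -19465\right) = \left(-27\right) \left(-7\right) - \left(1245 - -19465\right) = 189 - \left(1245 + 19465\right) = 189 - 20710 = -20521$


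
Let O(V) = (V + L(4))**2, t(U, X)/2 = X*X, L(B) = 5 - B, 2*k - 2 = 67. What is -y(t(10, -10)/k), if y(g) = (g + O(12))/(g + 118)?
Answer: -12061/8542 ≈ -1.4120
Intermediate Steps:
k = 69/2 (k = 1 + (1/2)*67 = 1 + 67/2 = 69/2 ≈ 34.500)
t(U, X) = 2*X**2 (t(U, X) = 2*(X*X) = 2*X**2)
O(V) = (1 + V)**2 (O(V) = (V + (5 - 1*4))**2 = (V + (5 - 4))**2 = (V + 1)**2 = (1 + V)**2)
y(g) = (169 + g)/(118 + g) (y(g) = (g + (1 + 12)**2)/(g + 118) = (g + 13**2)/(118 + g) = (g + 169)/(118 + g) = (169 + g)/(118 + g))
-y(t(10, -10)/k) = -(169 + (2*(-10)**2)/(69/2))/(118 + (2*(-10)**2)/(69/2)) = -(169 + (2*100)*(2/69))/(118 + (2*100)*(2/69)) = -(169 + 200*(2/69))/(118 + 200*(2/69)) = -(169 + 400/69)/(118 + 400/69) = -12061/(8542/69*69) = -69*12061/(8542*69) = -1*12061/8542 = -12061/8542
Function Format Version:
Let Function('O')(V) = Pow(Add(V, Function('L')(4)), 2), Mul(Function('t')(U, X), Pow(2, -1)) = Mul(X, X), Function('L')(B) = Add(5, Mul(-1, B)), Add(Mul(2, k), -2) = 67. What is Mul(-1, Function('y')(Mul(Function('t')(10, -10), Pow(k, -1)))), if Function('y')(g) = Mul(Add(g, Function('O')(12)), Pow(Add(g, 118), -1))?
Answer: Rational(-12061, 8542) ≈ -1.4120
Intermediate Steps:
k = Rational(69, 2) (k = Add(1, Mul(Rational(1, 2), 67)) = Add(1, Rational(67, 2)) = Rational(69, 2) ≈ 34.500)
Function('t')(U, X) = Mul(2, Pow(X, 2)) (Function('t')(U, X) = Mul(2, Mul(X, X)) = Mul(2, Pow(X, 2)))
Function('O')(V) = Pow(Add(1, V), 2) (Function('O')(V) = Pow(Add(V, Add(5, Mul(-1, 4))), 2) = Pow(Add(V, Add(5, -4)), 2) = Pow(Add(V, 1), 2) = Pow(Add(1, V), 2))
Function('y')(g) = Mul(Pow(Add(118, g), -1), Add(169, g)) (Function('y')(g) = Mul(Add(g, Pow(Add(1, 12), 2)), Pow(Add(g, 118), -1)) = Mul(Add(g, Pow(13, 2)), Pow(Add(118, g), -1)) = Mul(Add(g, 169), Pow(Add(118, g), -1)) = Mul(Add(169, g), Pow(Add(118, g), -1)) = Mul(Pow(Add(118, g), -1), Add(169, g)))
Mul(-1, Function('y')(Mul(Function('t')(10, -10), Pow(k, -1)))) = Mul(-1, Mul(Pow(Add(118, Mul(Mul(2, Pow(-10, 2)), Pow(Rational(69, 2), -1))), -1), Add(169, Mul(Mul(2, Pow(-10, 2)), Pow(Rational(69, 2), -1))))) = Mul(-1, Mul(Pow(Add(118, Mul(Mul(2, 100), Rational(2, 69))), -1), Add(169, Mul(Mul(2, 100), Rational(2, 69))))) = Mul(-1, Mul(Pow(Add(118, Mul(200, Rational(2, 69))), -1), Add(169, Mul(200, Rational(2, 69))))) = Mul(-1, Mul(Pow(Add(118, Rational(400, 69)), -1), Add(169, Rational(400, 69)))) = Mul(-1, Mul(Pow(Rational(8542, 69), -1), Rational(12061, 69))) = Mul(-1, Mul(Rational(69, 8542), Rational(12061, 69))) = Mul(-1, Rational(12061, 8542)) = Rational(-12061, 8542)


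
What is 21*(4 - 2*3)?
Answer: -42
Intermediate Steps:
21*(4 - 2*3) = 21*(4 - 6) = 21*(-2) = -42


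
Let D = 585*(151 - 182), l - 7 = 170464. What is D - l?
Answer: -188606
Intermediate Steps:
l = 170471 (l = 7 + 170464 = 170471)
D = -18135 (D = 585*(-31) = -18135)
D - l = -18135 - 1*170471 = -18135 - 170471 = -188606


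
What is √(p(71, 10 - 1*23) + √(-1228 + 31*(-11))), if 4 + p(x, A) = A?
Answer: √(-17 + I*√1569) ≈ 3.6128 + 5.482*I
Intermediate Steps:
p(x, A) = -4 + A
√(p(71, 10 - 1*23) + √(-1228 + 31*(-11))) = √((-4 + (10 - 1*23)) + √(-1228 + 31*(-11))) = √((-4 + (10 - 23)) + √(-1228 - 341)) = √((-4 - 13) + √(-1569)) = √(-17 + I*√1569)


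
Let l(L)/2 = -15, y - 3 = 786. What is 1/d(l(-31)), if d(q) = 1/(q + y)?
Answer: 759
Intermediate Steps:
y = 789 (y = 3 + 786 = 789)
l(L) = -30 (l(L) = 2*(-15) = -30)
d(q) = 1/(789 + q) (d(q) = 1/(q + 789) = 1/(789 + q))
1/d(l(-31)) = 1/(1/(789 - 30)) = 1/(1/759) = 759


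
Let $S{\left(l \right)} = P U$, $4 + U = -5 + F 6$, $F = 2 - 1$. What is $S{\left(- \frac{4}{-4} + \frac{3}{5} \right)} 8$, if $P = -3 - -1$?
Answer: $48$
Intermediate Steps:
$P = -2$ ($P = -3 + 1 = -2$)
$F = 1$ ($F = 2 - 1 = 1$)
$U = -3$ ($U = -4 + \left(-5 + 1 \cdot 6\right) = -4 + \left(-5 + 6\right) = -4 + 1 = -3$)
$S{\left(l \right)} = 6$ ($S{\left(l \right)} = \left(-2\right) \left(-3\right) = 6$)
$S{\left(- \frac{4}{-4} + \frac{3}{5} \right)} 8 = 6 \cdot 8 = 48$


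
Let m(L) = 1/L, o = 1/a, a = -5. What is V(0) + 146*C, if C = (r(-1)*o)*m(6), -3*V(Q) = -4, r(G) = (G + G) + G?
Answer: 239/15 ≈ 15.933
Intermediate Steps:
r(G) = 3*G (r(G) = 2*G + G = 3*G)
V(Q) = 4/3 (V(Q) = -⅓*(-4) = 4/3)
o = -⅕ (o = 1/(-5) = -⅕ ≈ -0.20000)
C = ⅒ (C = ((3*(-1))*(-⅕))/6 = -3*(-⅕)*(⅙) = (⅗)*(⅙) = ⅒ ≈ 0.10000)
V(0) + 146*C = 4/3 + 146*(⅒) = 4/3 + 73/5 = 239/15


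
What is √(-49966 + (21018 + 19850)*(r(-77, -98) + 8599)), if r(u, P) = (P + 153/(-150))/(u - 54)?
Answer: 2*√37690367216826/655 ≈ 18746.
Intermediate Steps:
r(u, P) = (-51/50 + P)/(-54 + u) (r(u, P) = (P + 153*(-1/150))/(-54 + u) = (P - 51/50)/(-54 + u) = (-51/50 + P)/(-54 + u))
√(-49966 + (21018 + 19850)*(r(-77, -98) + 8599)) = √(-49966 + (21018 + 19850)*((-51/50 - 98)/(-54 - 77) + 8599)) = √(-49966 + 40868*(-4951/50/(-131) + 8599)) = √(-49966 + 40868*(-1/131*(-4951/50) + 8599)) = √(-49966 + 40868*(4951/6550 + 8599)) = √(-49966 + 40868*(56328401/6550)) = √(-49966 + 1151014546034/3275) = √(1150850907384/3275) = 2*√37690367216826/655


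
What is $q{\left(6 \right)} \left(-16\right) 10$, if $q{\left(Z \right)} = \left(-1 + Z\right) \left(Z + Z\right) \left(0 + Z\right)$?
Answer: $-57600$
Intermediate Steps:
$q{\left(Z \right)} = 2 Z^{2} \left(-1 + Z\right)$ ($q{\left(Z \right)} = \left(-1 + Z\right) 2 Z Z = \left(-1 + Z\right) 2 Z^{2} = 2 Z^{2} \left(-1 + Z\right)$)
$q{\left(6 \right)} \left(-16\right) 10 = 2 \cdot 6^{2} \left(-1 + 6\right) \left(-16\right) 10 = 2 \cdot 36 \cdot 5 \left(-16\right) 10 = 360 \left(-16\right) 10 = \left(-5760\right) 10 = -57600$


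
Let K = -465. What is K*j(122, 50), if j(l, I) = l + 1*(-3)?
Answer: -55335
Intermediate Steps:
j(l, I) = -3 + l (j(l, I) = l - 3 = -3 + l)
K*j(122, 50) = -465*(-3 + 122) = -465*119 = -55335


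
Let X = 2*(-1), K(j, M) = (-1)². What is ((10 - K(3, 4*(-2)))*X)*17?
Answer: -306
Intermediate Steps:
K(j, M) = 1
X = -2
((10 - K(3, 4*(-2)))*X)*17 = ((10 - 1*1)*(-2))*17 = ((10 - 1)*(-2))*17 = (9*(-2))*17 = -18*17 = -306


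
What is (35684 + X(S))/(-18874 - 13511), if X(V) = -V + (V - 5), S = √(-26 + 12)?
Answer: -11893/10795 ≈ -1.1017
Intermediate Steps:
S = I*√14 (S = √(-14) = I*√14 ≈ 3.7417*I)
X(V) = -5 (X(V) = -V + (-5 + V) = -5)
(35684 + X(S))/(-18874 - 13511) = (35684 - 5)/(-18874 - 13511) = 35679/(-32385) = 35679*(-1/32385) = -11893/10795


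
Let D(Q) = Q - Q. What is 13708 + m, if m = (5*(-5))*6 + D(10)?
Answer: 13558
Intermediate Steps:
D(Q) = 0
m = -150 (m = (5*(-5))*6 + 0 = -25*6 + 0 = -150 + 0 = -150)
13708 + m = 13708 - 150 = 13558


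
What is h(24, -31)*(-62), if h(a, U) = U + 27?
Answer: 248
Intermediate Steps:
h(a, U) = 27 + U
h(24, -31)*(-62) = (27 - 31)*(-62) = -4*(-62) = 248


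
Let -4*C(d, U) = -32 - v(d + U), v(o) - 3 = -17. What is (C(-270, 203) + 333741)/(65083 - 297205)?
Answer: -20227/14068 ≈ -1.4378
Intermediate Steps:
v(o) = -14 (v(o) = 3 - 17 = -14)
C(d, U) = 9/2 (C(d, U) = -(-32 - 1*(-14))/4 = -(-32 + 14)/4 = -¼*(-18) = 9/2)
(C(-270, 203) + 333741)/(65083 - 297205) = (9/2 + 333741)/(65083 - 297205) = (667491/2)/(-232122) = (667491/2)*(-1/232122) = -20227/14068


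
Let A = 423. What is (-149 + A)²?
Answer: 75076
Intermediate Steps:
(-149 + A)² = (-149 + 423)² = 274² = 75076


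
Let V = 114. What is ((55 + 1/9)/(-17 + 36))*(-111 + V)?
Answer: 496/57 ≈ 8.7018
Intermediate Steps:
((55 + 1/9)/(-17 + 36))*(-111 + V) = ((55 + 1/9)/(-17 + 36))*(-111 + 114) = ((55 + ⅑)/19)*3 = ((496/9)*(1/19))*3 = (496/171)*3 = 496/57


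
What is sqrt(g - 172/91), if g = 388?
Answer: 24*sqrt(5551)/91 ≈ 19.650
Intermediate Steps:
sqrt(g - 172/91) = sqrt(388 - 172/91) = sqrt(35136/91) = 24*sqrt(5551)/91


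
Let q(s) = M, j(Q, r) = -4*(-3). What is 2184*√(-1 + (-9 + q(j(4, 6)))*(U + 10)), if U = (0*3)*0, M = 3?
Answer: 2184*I*√61 ≈ 17058.0*I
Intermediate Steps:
j(Q, r) = 12
q(s) = 3
U = 0 (U = 0*0 = 0)
2184*√(-1 + (-9 + q(j(4, 6)))*(U + 10)) = 2184*√(-1 + (-9 + 3)*(0 + 10)) = 2184*√(-1 - 6*10) = 2184*√(-1 - 60) = 2184*√(-61) = 2184*(I*√61) = 2184*I*√61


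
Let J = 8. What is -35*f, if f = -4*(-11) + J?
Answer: -1820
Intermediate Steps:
f = 52 (f = -4*(-11) + 8 = 44 + 8 = 52)
-35*f = -35*52 = -1820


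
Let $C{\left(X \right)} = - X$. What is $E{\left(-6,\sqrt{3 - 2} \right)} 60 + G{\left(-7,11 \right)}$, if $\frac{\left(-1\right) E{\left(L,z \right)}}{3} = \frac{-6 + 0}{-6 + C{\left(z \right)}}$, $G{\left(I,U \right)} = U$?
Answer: $- \frac{1003}{7} \approx -143.29$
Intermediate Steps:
$E{\left(L,z \right)} = \frac{18}{-6 - z}$ ($E{\left(L,z \right)} = - 3 \frac{-6 + 0}{-6 - z} = - 3 \left(- \frac{6}{-6 - z}\right) = \frac{18}{-6 - z}$)
$E{\left(-6,\sqrt{3 - 2} \right)} 60 + G{\left(-7,11 \right)} = - \frac{18}{6 + \sqrt{3 - 2}} \cdot 60 + 11 = - \frac{18}{6 + \sqrt{1}} \cdot 60 + 11 = - \frac{18}{6 + 1} \cdot 60 + 11 = - \frac{18}{7} \cdot 60 + 11 = \left(-18\right) \frac{1}{7} \cdot 60 + 11 = \left(- \frac{18}{7}\right) 60 + 11 = - \frac{1080}{7} + 11 = - \frac{1003}{7}$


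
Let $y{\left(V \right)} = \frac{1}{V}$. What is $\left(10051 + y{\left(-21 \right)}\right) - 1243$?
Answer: $\frac{184967}{21} \approx 8808.0$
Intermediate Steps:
$\left(10051 + y{\left(-21 \right)}\right) - 1243 = \left(10051 + \frac{1}{-21}\right) - 1243 = \left(10051 - \frac{1}{21}\right) - 1243 = \frac{211070}{21} - 1243 = \frac{184967}{21}$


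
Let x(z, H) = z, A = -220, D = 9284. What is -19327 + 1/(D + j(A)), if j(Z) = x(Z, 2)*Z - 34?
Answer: -1114201549/57650 ≈ -19327.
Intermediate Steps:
j(Z) = -34 + Z² (j(Z) = Z*Z - 34 = Z² - 34 = -34 + Z²)
-19327 + 1/(D + j(A)) = -19327 + 1/(9284 + (-34 + (-220)²)) = -19327 + 1/(9284 + (-34 + 48400)) = -19327 + 1/(9284 + 48366) = -19327 + 1/57650 = -1114201549/57650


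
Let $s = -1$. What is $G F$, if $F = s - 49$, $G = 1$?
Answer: $-50$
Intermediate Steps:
$F = -50$ ($F = -1 - 49 = -50$)
$G F = 1 \left(-50\right) = -50$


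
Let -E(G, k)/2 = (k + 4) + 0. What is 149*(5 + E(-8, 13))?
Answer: -4321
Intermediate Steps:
E(G, k) = -8 - 2*k (E(G, k) = -2*((k + 4) + 0) = -2*((4 + k) + 0) = -2*(4 + k) = -8 - 2*k)
149*(5 + E(-8, 13)) = 149*(5 + (-8 - 2*13)) = 149*(5 + (-8 - 26)) = 149*(5 - 34) = 149*(-29) = -4321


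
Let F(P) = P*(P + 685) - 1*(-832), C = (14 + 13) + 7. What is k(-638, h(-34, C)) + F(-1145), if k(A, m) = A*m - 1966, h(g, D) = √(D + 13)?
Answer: 525566 - 638*√47 ≈ 5.2119e+5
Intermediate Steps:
C = 34 (C = 27 + 7 = 34)
h(g, D) = √(13 + D)
k(A, m) = -1966 + A*m
F(P) = 832 + P*(685 + P) (F(P) = P*(685 + P) + 832 = 832 + P*(685 + P))
k(-638, h(-34, C)) + F(-1145) = (-1966 - 638*√(13 + 34)) + (832 + (-1145)² + 685*(-1145)) = (-1966 - 638*√47) + (832 + 1311025 - 784325) = (-1966 - 638*√47) + 527532 = 525566 - 638*√47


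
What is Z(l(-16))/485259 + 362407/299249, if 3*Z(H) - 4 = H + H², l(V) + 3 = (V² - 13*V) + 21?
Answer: 597251934929/435639811473 ≈ 1.3710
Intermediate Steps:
l(V) = 18 + V² - 13*V (l(V) = -3 + ((V² - 13*V) + 21) = -3 + (21 + V² - 13*V) = 18 + V² - 13*V)
Z(H) = 4/3 + H/3 + H²/3 (Z(H) = 4/3 + (H + H²)/3 = 4/3 + (H/3 + H²/3) = 4/3 + H/3 + H²/3)
Z(l(-16))/485259 + 362407/299249 = (4/3 + (18 + (-16)² - 13*(-16))/3 + (18 + (-16)² - 13*(-16))²/3)/485259 + 362407/299249 = (4/3 + (18 + 256 + 208)/3 + (18 + 256 + 208)²/3)*(1/485259) + 362407*(1/299249) = (4/3 + (⅓)*482 + (⅓)*482²)*(1/485259) + 362407/299249 = (4/3 + 482/3 + (⅓)*232324)*(1/485259) + 362407/299249 = (4/3 + 482/3 + 232324/3)*(1/485259) + 362407/299249 = (232810/3)*(1/485259) + 362407/299249 = 232810/1455777 + 362407/299249 = 597251934929/435639811473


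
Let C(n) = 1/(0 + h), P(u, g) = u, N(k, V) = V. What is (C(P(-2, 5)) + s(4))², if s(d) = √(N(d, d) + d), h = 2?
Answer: 33/4 + 2*√2 ≈ 11.078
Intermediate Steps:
C(n) = ½ (C(n) = 1/(0 + 2) = 1/2 = ½)
s(d) = √2*√d (s(d) = √(d + d) = √(2*d) = √2*√d)
(C(P(-2, 5)) + s(4))² = (½ + √2*√4)² = (½ + √2*2)² = (½ + 2*√2)²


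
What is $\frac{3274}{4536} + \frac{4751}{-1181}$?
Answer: $- \frac{8841971}{2678508} \approx -3.3011$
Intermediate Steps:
$\frac{3274}{4536} + \frac{4751}{-1181} = 3274 \cdot \frac{1}{4536} + 4751 \left(- \frac{1}{1181}\right) = \frac{1637}{2268} - \frac{4751}{1181} = - \frac{8841971}{2678508}$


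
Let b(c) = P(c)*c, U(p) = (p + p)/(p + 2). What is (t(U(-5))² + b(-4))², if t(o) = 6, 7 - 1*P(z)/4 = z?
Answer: 19600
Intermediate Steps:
P(z) = 28 - 4*z
U(p) = 2*p/(2 + p) (U(p) = (2*p)/(2 + p) = 2*p/(2 + p))
b(c) = c*(28 - 4*c) (b(c) = (28 - 4*c)*c = c*(28 - 4*c))
(t(U(-5))² + b(-4))² = (6² + 4*(-4)*(7 - 1*(-4)))² = (36 + 4*(-4)*(7 + 4))² = (36 + 4*(-4)*11)² = (36 - 176)² = (-140)² = 19600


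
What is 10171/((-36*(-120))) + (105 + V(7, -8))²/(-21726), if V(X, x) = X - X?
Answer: 9630397/5214240 ≈ 1.8469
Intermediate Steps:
V(X, x) = 0
10171/((-36*(-120))) + (105 + V(7, -8))²/(-21726) = 10171/((-36*(-120))) + (105 + 0)²/(-21726) = 10171/4320 + 105²*(-1/21726) = 10171*(1/4320) + 11025*(-1/21726) = 10171/4320 - 1225/2414 = 9630397/5214240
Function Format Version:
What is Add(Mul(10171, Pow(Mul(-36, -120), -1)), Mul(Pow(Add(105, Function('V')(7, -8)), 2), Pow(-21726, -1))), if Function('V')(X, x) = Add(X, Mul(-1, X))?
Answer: Rational(9630397, 5214240) ≈ 1.8469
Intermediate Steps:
Function('V')(X, x) = 0
Add(Mul(10171, Pow(Mul(-36, -120), -1)), Mul(Pow(Add(105, Function('V')(7, -8)), 2), Pow(-21726, -1))) = Add(Mul(10171, Pow(Mul(-36, -120), -1)), Mul(Pow(Add(105, 0), 2), Pow(-21726, -1))) = Add(Mul(10171, Pow(4320, -1)), Mul(Pow(105, 2), Rational(-1, 21726))) = Add(Mul(10171, Rational(1, 4320)), Mul(11025, Rational(-1, 21726))) = Add(Rational(10171, 4320), Rational(-1225, 2414)) = Rational(9630397, 5214240)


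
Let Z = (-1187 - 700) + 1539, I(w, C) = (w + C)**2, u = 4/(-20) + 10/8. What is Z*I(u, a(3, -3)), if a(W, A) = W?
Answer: -570807/100 ≈ -5708.1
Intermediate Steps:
u = 21/20 (u = 4*(-1/20) + 10*(1/8) = -1/5 + 5/4 = 21/20 ≈ 1.0500)
I(w, C) = (C + w)**2
Z = -348 (Z = -1887 + 1539 = -348)
Z*I(u, a(3, -3)) = -348*(3 + 21/20)**2 = -348*(81/20)**2 = -348*6561/400 = -570807/100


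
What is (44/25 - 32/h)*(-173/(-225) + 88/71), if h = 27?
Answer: 12448204/10783125 ≈ 1.1544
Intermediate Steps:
(44/25 - 32/h)*(-173/(-225) + 88/71) = (44/25 - 32/27)*(-173/(-225) + 88/71) = (44*(1/25) - 32*1/27)*(-173*(-1/225) + 88*(1/71)) = (44/25 - 32/27)*(173/225 + 88/71) = (388/675)*(32083/15975) = 12448204/10783125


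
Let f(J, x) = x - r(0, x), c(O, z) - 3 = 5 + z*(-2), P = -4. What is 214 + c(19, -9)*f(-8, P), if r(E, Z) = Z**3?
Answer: 1774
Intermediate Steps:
c(O, z) = 8 - 2*z (c(O, z) = 3 + (5 + z*(-2)) = 3 + (5 - 2*z) = 8 - 2*z)
f(J, x) = x - x**3
214 + c(19, -9)*f(-8, P) = 214 + (8 - 2*(-9))*(-4 - 1*(-4)**3) = 214 + (8 + 18)*(-4 - 1*(-64)) = 214 + 26*(-4 + 64) = 214 + 26*60 = 214 + 1560 = 1774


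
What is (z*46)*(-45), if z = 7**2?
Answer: -101430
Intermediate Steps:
z = 49
(z*46)*(-45) = (49*46)*(-45) = 2254*(-45) = -101430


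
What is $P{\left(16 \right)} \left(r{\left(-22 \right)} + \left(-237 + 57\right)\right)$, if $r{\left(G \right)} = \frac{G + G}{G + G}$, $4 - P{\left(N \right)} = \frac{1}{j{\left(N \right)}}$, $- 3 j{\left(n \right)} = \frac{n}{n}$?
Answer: $-1253$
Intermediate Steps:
$j{\left(n \right)} = - \frac{1}{3}$ ($j{\left(n \right)} = - \frac{n \frac{1}{n}}{3} = \left(- \frac{1}{3}\right) 1 = - \frac{1}{3}$)
$P{\left(N \right)} = 7$ ($P{\left(N \right)} = 4 - \frac{1}{- \frac{1}{3}} = 4 - -3 = 4 + 3 = 7$)
$r{\left(G \right)} = 1$ ($r{\left(G \right)} = \frac{2 G}{2 G} = 2 G \frac{1}{2 G} = 1$)
$P{\left(16 \right)} \left(r{\left(-22 \right)} + \left(-237 + 57\right)\right) = 7 \left(1 + \left(-237 + 57\right)\right) = 7 \left(1 - 180\right) = 7 \left(-179\right) = -1253$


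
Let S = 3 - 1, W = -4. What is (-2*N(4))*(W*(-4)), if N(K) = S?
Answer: -64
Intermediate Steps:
S = 2
N(K) = 2
(-2*N(4))*(W*(-4)) = (-2*2)*(-4*(-4)) = -4*16 = -64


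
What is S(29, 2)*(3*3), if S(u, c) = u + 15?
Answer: 396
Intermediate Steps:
S(u, c) = 15 + u
S(29, 2)*(3*3) = (15 + 29)*(3*3) = 44*9 = 396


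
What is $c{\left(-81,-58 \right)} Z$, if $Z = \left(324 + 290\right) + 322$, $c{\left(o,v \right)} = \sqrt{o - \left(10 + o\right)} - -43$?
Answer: $40248 + 936 i \sqrt{10} \approx 40248.0 + 2959.9 i$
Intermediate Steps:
$c{\left(o,v \right)} = 43 + i \sqrt{10}$ ($c{\left(o,v \right)} = \sqrt{-10} + 43 = i \sqrt{10} + 43 = 43 + i \sqrt{10}$)
$Z = 936$ ($Z = 614 + 322 = 936$)
$c{\left(-81,-58 \right)} Z = \left(43 + i \sqrt{10}\right) 936 = 40248 + 936 i \sqrt{10}$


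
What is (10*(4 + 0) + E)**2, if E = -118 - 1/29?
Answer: 5121169/841 ≈ 6089.4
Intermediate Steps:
E = -3423/29 (E = -118 - 1*1/29 = -118 - 1/29 = -3423/29 ≈ -118.03)
(10*(4 + 0) + E)**2 = (10*(4 + 0) - 3423/29)**2 = (10*4 - 3423/29)**2 = (40 - 3423/29)**2 = (-2263/29)**2 = 5121169/841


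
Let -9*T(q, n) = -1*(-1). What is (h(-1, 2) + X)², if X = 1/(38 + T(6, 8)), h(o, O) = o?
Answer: 110224/116281 ≈ 0.94791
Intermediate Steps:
T(q, n) = -⅑ (T(q, n) = -(-1)*(-1)/9 = -⅑*1 = -⅑)
X = 9/341 (X = 1/(38 - ⅑) = 1/(341/9) = 9/341 ≈ 0.026393)
(h(-1, 2) + X)² = (-1 + 9/341)² = (-332/341)² = 110224/116281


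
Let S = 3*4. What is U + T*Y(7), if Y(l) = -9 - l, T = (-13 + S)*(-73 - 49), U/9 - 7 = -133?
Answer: -3086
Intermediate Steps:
U = -1134 (U = 63 + 9*(-133) = 63 - 1197 = -1134)
S = 12
T = 122 (T = (-13 + 12)*(-73 - 49) = -1*(-122) = 122)
U + T*Y(7) = -1134 + 122*(-9 - 1*7) = -1134 + 122*(-9 - 7) = -1134 + 122*(-16) = -1134 - 1952 = -3086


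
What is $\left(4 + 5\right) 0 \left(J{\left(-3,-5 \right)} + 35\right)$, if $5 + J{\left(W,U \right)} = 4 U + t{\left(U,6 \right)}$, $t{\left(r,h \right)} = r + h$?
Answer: $0$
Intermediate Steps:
$t{\left(r,h \right)} = h + r$
$J{\left(W,U \right)} = 1 + 5 U$ ($J{\left(W,U \right)} = -5 + \left(4 U + \left(6 + U\right)\right) = -5 + \left(6 + 5 U\right) = 1 + 5 U$)
$\left(4 + 5\right) 0 \left(J{\left(-3,-5 \right)} + 35\right) = \left(4 + 5\right) 0 \left(\left(1 + 5 \left(-5\right)\right) + 35\right) = 9 \cdot 0 \left(\left(1 - 25\right) + 35\right) = 0 \left(-24 + 35\right) = 0 \cdot 11 = 0$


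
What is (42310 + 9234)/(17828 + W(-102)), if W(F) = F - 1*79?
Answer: 51544/17647 ≈ 2.9208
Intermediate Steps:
W(F) = -79 + F (W(F) = F - 79 = -79 + F)
(42310 + 9234)/(17828 + W(-102)) = (42310 + 9234)/(17828 + (-79 - 102)) = 51544/(17828 - 181) = 51544/17647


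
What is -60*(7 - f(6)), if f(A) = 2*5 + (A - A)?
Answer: 180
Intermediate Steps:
f(A) = 10 (f(A) = 10 + 0 = 10)
-60*(7 - f(6)) = -60*(7 - 1*10) = -60*(7 - 10) = -60*(-3) = 180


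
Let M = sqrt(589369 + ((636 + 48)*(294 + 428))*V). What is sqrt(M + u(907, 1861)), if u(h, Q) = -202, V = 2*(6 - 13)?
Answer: sqrt(-202 + I*sqrt(6324503)) ≈ 34.066 + 36.912*I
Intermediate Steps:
V = -14 (V = 2*(-7) = -14)
M = I*sqrt(6324503) (M = sqrt(589369 + ((636 + 48)*(294 + 428))*(-14)) = sqrt(589369 + (684*722)*(-14)) = sqrt(589369 + 493848*(-14)) = sqrt(589369 - 6913872) = sqrt(-6324503) = I*sqrt(6324503) ≈ 2514.9*I)
sqrt(M + u(907, 1861)) = sqrt(I*sqrt(6324503) - 202) = sqrt(-202 + I*sqrt(6324503))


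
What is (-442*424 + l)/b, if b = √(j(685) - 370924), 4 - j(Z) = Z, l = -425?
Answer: 187833*I*√371605/371605 ≈ 308.13*I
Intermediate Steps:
j(Z) = 4 - Z
b = I*√371605 (b = √((4 - 1*685) - 370924) = √((4 - 685) - 370924) = √(-681 - 370924) = √(-371605) = I*√371605 ≈ 609.59*I)
(-442*424 + l)/b = (-442*424 - 425)/((I*√371605)) = (-187408 - 425)*(-I*√371605/371605) = -(-187833)*I*√371605/371605 = 187833*I*√371605/371605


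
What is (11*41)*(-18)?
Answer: -8118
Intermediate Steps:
(11*41)*(-18) = 451*(-18) = -8118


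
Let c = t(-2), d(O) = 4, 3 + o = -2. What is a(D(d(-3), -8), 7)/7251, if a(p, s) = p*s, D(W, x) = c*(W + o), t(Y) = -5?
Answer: 35/7251 ≈ 0.0048269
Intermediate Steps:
o = -5 (o = -3 - 2 = -5)
c = -5
D(W, x) = 25 - 5*W (D(W, x) = -5*(W - 5) = -5*(-5 + W) = 25 - 5*W)
a(D(d(-3), -8), 7)/7251 = ((25 - 5*4)*7)/7251 = ((25 - 20)*7)*(1/7251) = (5*7)*(1/7251) = 35*(1/7251) = 35/7251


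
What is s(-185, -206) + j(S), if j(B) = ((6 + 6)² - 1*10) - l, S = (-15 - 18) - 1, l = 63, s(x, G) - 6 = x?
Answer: -108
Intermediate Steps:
s(x, G) = 6 + x
S = -34 (S = -33 - 1 = -34)
j(B) = 71 (j(B) = ((6 + 6)² - 1*10) - 1*63 = (12² - 10) - 63 = (144 - 10) - 63 = 134 - 63 = 71)
s(-185, -206) + j(S) = (6 - 185) + 71 = -179 + 71 = -108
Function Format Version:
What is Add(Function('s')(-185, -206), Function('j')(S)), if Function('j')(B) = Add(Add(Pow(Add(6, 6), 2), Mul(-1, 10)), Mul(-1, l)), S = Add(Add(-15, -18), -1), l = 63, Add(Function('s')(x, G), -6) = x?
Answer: -108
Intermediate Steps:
Function('s')(x, G) = Add(6, x)
S = -34 (S = Add(-33, -1) = -34)
Function('j')(B) = 71 (Function('j')(B) = Add(Add(Pow(Add(6, 6), 2), Mul(-1, 10)), Mul(-1, 63)) = Add(Add(Pow(12, 2), -10), -63) = Add(Add(144, -10), -63) = Add(134, -63) = 71)
Add(Function('s')(-185, -206), Function('j')(S)) = Add(Add(6, -185), 71) = Add(-179, 71) = -108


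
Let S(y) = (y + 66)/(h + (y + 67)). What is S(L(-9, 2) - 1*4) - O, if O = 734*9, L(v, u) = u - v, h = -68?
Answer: -39563/6 ≈ -6593.8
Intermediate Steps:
O = 6606
S(y) = (66 + y)/(-1 + y) (S(y) = (y + 66)/(-68 + (y + 67)) = (66 + y)/(-68 + (67 + y)) = (66 + y)/(-1 + y))
S(L(-9, 2) - 1*4) - O = (66 + ((2 - 1*(-9)) - 1*4))/(-1 + ((2 - 1*(-9)) - 1*4)) - 1*6606 = (66 + ((2 + 9) - 4))/(-1 + ((2 + 9) - 4)) - 6606 = (66 + (11 - 4))/(-1 + (11 - 4)) - 6606 = (66 + 7)/(-1 + 7) - 6606 = 73/6 - 6606 = -39563/6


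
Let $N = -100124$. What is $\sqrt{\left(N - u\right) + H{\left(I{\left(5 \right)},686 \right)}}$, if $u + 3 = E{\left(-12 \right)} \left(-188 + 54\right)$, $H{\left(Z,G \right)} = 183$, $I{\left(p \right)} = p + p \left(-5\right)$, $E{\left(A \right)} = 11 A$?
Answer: $i \sqrt{117626} \approx 342.97 i$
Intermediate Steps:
$I{\left(p \right)} = - 4 p$ ($I{\left(p \right)} = p - 5 p = - 4 p$)
$u = 17685$ ($u = -3 + 11 \left(-12\right) \left(-188 + 54\right) = -3 - -17688 = -3 + 17688 = 17685$)
$\sqrt{\left(N - u\right) + H{\left(I{\left(5 \right)},686 \right)}} = \sqrt{\left(-100124 - 17685\right) + 183} = \sqrt{-117809 + 183} = \sqrt{-117626} = i \sqrt{117626}$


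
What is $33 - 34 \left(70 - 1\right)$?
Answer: $-2313$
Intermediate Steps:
$33 - 34 \left(70 - 1\right) = 33 - 2346 = -2313$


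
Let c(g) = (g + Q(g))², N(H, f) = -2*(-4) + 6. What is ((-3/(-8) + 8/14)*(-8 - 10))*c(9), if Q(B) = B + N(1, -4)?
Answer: -122112/7 ≈ -17445.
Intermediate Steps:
N(H, f) = 14 (N(H, f) = 8 + 6 = 14)
Q(B) = 14 + B (Q(B) = B + 14 = 14 + B)
c(g) = (14 + 2*g)² (c(g) = (g + (14 + g))² = (14 + 2*g)²)
((-3/(-8) + 8/14)*(-8 - 10))*c(9) = ((-3/(-8) + 8/14)*(-8 - 10))*(4*(7 + 9)²) = ((-3*(-⅛) + 8*(1/14))*(-18))*(4*16²) = ((3/8 + 4/7)*(-18))*(4*256) = ((53/56)*(-18))*1024 = -477/28*1024 = -122112/7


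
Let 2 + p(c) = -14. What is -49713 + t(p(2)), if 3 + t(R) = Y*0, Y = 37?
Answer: -49716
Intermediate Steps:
p(c) = -16 (p(c) = -2 - 14 = -16)
t(R) = -3 (t(R) = -3 + 37*0 = -3 + 0 = -3)
-49713 + t(p(2)) = -49713 - 3 = -49716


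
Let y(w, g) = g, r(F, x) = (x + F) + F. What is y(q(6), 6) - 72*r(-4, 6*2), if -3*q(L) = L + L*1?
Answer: -282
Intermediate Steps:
r(F, x) = x + 2*F (r(F, x) = (F + x) + F = x + 2*F)
q(L) = -2*L/3 (q(L) = -(L + L*1)/3 = -(L + L)/3 = -2*L/3)
y(q(6), 6) - 72*r(-4, 6*2) = 6 - 72*(6*2 + 2*(-4)) = 6 - 72*(12 - 8) = 6 - 72*4 = 6 - 288 = -282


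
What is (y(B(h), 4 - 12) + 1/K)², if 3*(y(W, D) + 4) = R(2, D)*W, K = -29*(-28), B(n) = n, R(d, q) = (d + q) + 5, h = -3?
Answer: 5929225/659344 ≈ 8.9926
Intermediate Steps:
R(d, q) = 5 + d + q
K = 812
y(W, D) = -4 + W*(7 + D)/3 (y(W, D) = -4 + ((5 + 2 + D)*W)/3 = -4 + ((7 + D)*W)/3 = -4 + (W*(7 + D))/3 = -4 + W*(7 + D)/3)
(y(B(h), 4 - 12) + 1/K)² = ((-4 + (⅓)*(-3)*(7 + (4 - 12))) + 1/812)² = ((-4 + (⅓)*(-3)*(7 - 8)) + 1/812)² = ((-4 + (⅓)*(-3)*(-1)) + 1/812)² = ((-4 + 1) + 1/812)² = (-3 + 1/812)² = (-2435/812)² = 5929225/659344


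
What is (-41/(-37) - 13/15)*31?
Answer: 4154/555 ≈ 7.4847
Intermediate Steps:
(-41/(-37) - 13/15)*31 = (-41*(-1/37) - 13*1/15)*31 = (41/37 - 13/15)*31 = (134/555)*31 = 4154/555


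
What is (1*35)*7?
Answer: 245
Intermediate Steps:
(1*35)*7 = 35*7 = 245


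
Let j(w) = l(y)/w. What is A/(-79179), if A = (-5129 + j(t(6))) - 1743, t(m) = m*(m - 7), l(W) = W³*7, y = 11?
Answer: 50549/475074 ≈ 0.10640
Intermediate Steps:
l(W) = 7*W³
t(m) = m*(-7 + m)
j(w) = 9317/w (j(w) = (7*11³)/w = (7*1331)/w = 9317/w)
A = -50549/6 (A = (-5129 + 9317/((6*(-7 + 6)))) - 1743 = (-5129 + 9317/((6*(-1)))) - 1743 = (-5129 + 9317/(-6)) - 1743 = (-5129 + 9317*(-⅙)) - 1743 = (-5129 - 9317/6) - 1743 = -40091/6 - 1743 = -50549/6 ≈ -8424.8)
A/(-79179) = -50549/6/(-79179) = -50549/6*(-1/79179) = 50549/475074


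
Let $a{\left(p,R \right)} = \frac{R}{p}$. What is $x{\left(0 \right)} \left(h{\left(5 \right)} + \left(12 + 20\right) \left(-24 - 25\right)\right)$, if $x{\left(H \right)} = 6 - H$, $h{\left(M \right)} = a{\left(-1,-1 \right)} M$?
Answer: $-9378$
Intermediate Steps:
$h{\left(M \right)} = M$ ($h{\left(M \right)} = - \frac{1}{-1} M = \left(-1\right) \left(-1\right) M = 1 M = M$)
$x{\left(0 \right)} \left(h{\left(5 \right)} + \left(12 + 20\right) \left(-24 - 25\right)\right) = \left(6 - 0\right) \left(5 + \left(12 + 20\right) \left(-24 - 25\right)\right) = \left(6 + 0\right) \left(5 + 32 \left(-49\right)\right) = 6 \left(5 - 1568\right) = 6 \left(-1563\right) = -9378$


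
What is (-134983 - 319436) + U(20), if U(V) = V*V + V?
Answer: -453999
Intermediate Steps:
U(V) = V + V**2 (U(V) = V**2 + V = V + V**2)
(-134983 - 319436) + U(20) = (-134983 - 319436) + 20*(1 + 20) = -454419 + 20*21 = -454419 + 420 = -453999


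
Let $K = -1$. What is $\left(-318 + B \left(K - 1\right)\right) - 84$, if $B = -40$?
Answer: $-322$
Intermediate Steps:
$\left(-318 + B \left(K - 1\right)\right) - 84 = \left(-318 - 40 \left(-1 - 1\right)\right) - 84 = \left(-318 - -80\right) - 84 = \left(-318 + 80\right) - 84 = -238 - 84 = -322$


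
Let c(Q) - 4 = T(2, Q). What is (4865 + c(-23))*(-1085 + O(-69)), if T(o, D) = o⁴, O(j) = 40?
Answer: -5104825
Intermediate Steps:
c(Q) = 20 (c(Q) = 4 + 2⁴ = 4 + 16 = 20)
(4865 + c(-23))*(-1085 + O(-69)) = (4865 + 20)*(-1085 + 40) = 4885*(-1045) = -5104825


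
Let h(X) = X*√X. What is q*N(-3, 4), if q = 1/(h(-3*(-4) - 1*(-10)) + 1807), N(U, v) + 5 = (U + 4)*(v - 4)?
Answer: -9035/3254601 + 110*√22/3254601 ≈ -0.0026175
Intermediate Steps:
N(U, v) = -5 + (-4 + v)*(4 + U) (N(U, v) = -5 + (U + 4)*(v - 4) = -5 + (4 + U)*(-4 + v) = -5 + (-4 + v)*(4 + U))
h(X) = X^(3/2)
q = 1/(1807 + 22*√22) (q = 1/((-3*(-4) - 1*(-10))^(3/2) + 1807) = 1/((12 + 10)^(3/2) + 1807) = 1/(22^(3/2) + 1807) = 1/(22*√22 + 1807) = 1/(1807 + 22*√22) ≈ 0.00052351)
q*N(-3, 4) = (1807/3254601 - 22*√22/3254601)*(-21 - 4*(-3) + 4*4 - 3*4) = (1807/3254601 - 22*√22/3254601)*(-21 + 12 + 16 - 12) = (1807/3254601 - 22*√22/3254601)*(-5) = -9035/3254601 + 110*√22/3254601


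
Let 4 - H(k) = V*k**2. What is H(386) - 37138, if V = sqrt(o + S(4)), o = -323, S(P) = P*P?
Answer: -37134 - 148996*I*sqrt(307) ≈ -37134.0 - 2.6106e+6*I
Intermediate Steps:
S(P) = P**2
V = I*sqrt(307) (V = sqrt(-323 + 4**2) = sqrt(-323 + 16) = sqrt(-307) = I*sqrt(307) ≈ 17.521*I)
H(k) = 4 - I*sqrt(307)*k**2
H(386) - 37138 = (4 - 1*I*sqrt(307)*386**2) - 37138 = (4 - 1*I*sqrt(307)*148996) - 37138 = (4 - 148996*I*sqrt(307)) - 37138 = -37134 - 148996*I*sqrt(307)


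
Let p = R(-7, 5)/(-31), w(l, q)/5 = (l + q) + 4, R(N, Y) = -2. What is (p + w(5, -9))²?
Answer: 4/961 ≈ 0.0041623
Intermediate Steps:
w(l, q) = 20 + 5*l + 5*q (w(l, q) = 5*((l + q) + 4) = 5*(4 + l + q) = 20 + 5*l + 5*q)
p = 2/31 (p = -2/(-31) = -2*(-1/31) = 2/31 ≈ 0.064516)
(p + w(5, -9))² = (2/31 + (20 + 5*5 + 5*(-9)))² = (2/31 + (20 + 25 - 45))² = (2/31 + 0)² = (2/31)² = 4/961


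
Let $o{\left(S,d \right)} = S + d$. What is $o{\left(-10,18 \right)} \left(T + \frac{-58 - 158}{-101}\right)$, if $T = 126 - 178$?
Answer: $- \frac{40288}{101} \approx -398.89$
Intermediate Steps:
$T = -52$
$o{\left(-10,18 \right)} \left(T + \frac{-58 - 158}{-101}\right) = \left(-10 + 18\right) \left(-52 + \frac{-58 - 158}{-101}\right) = 8 \left(-52 + \left(-58 - 158\right) \left(- \frac{1}{101}\right)\right) = 8 \left(-52 - - \frac{216}{101}\right) = 8 \left(-52 + \frac{216}{101}\right) = 8 \left(- \frac{5036}{101}\right) = - \frac{40288}{101}$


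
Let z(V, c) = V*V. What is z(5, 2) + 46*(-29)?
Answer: -1309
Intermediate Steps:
z(V, c) = V²
z(5, 2) + 46*(-29) = 5² + 46*(-29) = 25 - 1334 = -1309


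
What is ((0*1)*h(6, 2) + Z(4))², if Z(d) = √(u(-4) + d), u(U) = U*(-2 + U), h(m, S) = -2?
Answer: 28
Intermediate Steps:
Z(d) = √(24 + d) (Z(d) = √(-4*(-2 - 4) + d) = √(-4*(-6) + d) = √(24 + d))
((0*1)*h(6, 2) + Z(4))² = ((0*1)*(-2) + √(24 + 4))² = (0*(-2) + √28)² = (0 + 2*√7)² = (2*√7)² = 28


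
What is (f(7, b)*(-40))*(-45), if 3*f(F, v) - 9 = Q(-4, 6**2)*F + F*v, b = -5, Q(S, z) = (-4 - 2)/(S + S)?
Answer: -12450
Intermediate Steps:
Q(S, z) = -3/S (Q(S, z) = -6*1/(2*S) = -3/S)
f(F, v) = 3 + F/4 + F*v/3 (f(F, v) = 3 + ((-3/(-4))*F + F*v)/3 = 3 + ((-3*(-1/4))*F + F*v)/3 = 3 + (3*F/4 + F*v)/3 = 3 + (F/4 + F*v/3) = 3 + F/4 + F*v/3)
(f(7, b)*(-40))*(-45) = ((3 + (1/4)*7 + (1/3)*7*(-5))*(-40))*(-45) = ((3 + 7/4 - 35/3)*(-40))*(-45) = -83/12*(-40)*(-45) = (830/3)*(-45) = -12450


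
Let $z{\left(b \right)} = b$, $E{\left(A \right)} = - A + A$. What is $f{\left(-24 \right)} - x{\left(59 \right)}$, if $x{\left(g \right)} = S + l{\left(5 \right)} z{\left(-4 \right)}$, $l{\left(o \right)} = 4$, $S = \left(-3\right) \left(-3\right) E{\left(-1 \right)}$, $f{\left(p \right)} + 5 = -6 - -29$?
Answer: $34$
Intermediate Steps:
$E{\left(A \right)} = 0$
$f{\left(p \right)} = 18$ ($f{\left(p \right)} = -5 - -23 = -5 + \left(-6 + 29\right) = -5 + 23 = 18$)
$S = 0$ ($S = \left(-3\right) \left(-3\right) 0 = 9 \cdot 0 = 0$)
$x{\left(g \right)} = -16$ ($x{\left(g \right)} = 0 + 4 \left(-4\right) = 0 - 16 = -16$)
$f{\left(-24 \right)} - x{\left(59 \right)} = 18 - -16 = 18 + 16 = 34$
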